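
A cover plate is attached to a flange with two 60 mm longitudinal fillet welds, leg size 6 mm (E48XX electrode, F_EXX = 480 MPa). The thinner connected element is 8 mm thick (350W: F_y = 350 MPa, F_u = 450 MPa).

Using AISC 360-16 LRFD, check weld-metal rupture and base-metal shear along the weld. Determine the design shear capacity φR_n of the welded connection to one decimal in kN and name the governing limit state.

Weld metal: throat = 0.707×6 = 4.242 mm, L = 2×60 = 120 mm. φR_n = 0.75 × 0.6 × 480 × 4.242 × 120 = 110.0 kN.
Base metal shear (8 mm plate): yield φR_n = 1.0×0.6×350×8×120 = 201.6 kN; rupture φR_n = 0.75×0.6×450×8×120 = 194.4 kN; take 194.4 kN (rupture).
Governing: min(110.0, 194.4) = 110.0 kN → weld metal.

110.0 kN (weld metal governs)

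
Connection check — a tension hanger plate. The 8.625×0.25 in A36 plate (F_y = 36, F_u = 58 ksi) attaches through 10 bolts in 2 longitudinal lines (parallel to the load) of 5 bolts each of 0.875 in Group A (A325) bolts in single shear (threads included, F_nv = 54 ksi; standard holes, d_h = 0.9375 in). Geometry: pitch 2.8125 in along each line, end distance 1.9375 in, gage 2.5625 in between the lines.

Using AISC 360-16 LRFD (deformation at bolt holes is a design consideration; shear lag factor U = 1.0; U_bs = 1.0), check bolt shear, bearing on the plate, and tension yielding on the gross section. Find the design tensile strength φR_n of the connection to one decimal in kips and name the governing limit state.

69.9 kips (gross-section yield governs)

Bolt shear: A_b = π(0.875)²/4 = 0.60132 in². φR_n = 0.75 × 54 × 0.60132 × 10 × 1 = 243.5 kips.
Bearing (0.25 in plate, F_u = 58 ksi): end bolts L_c = 1.9375 − 0.9375/2 = 1.46875, R_n = min(1.2×1.46875×0.25×58, 2.4×0.875×0.25×58) = 25.556 kips/bolt; interior L_c = 2.8125 − 0.9375 = 1.875, R_n = 30.45 kips/bolt. φR_n = 0.75 × (2×25.556 + 8×30.45) = 221.0 kips.
Tension yield (gross): A_g = 8.625×0.25 = 2.1563 in². φR_n = 0.90 × 36 × 2.1563 = 69.9 kips.
Governing: min(243.5, 221.0, 69.9) = 69.9 kips → gross-section yield.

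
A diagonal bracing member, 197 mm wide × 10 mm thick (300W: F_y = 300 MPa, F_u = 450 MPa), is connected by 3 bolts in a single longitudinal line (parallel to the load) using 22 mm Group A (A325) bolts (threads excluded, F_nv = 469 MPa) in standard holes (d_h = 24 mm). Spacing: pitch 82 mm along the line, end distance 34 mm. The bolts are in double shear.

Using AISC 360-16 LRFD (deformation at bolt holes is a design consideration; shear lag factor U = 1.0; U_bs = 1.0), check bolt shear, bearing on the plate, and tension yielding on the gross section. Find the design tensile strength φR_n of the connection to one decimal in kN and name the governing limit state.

Bolt shear: A_b = π(22)²/4 = 380.13 mm². φR_n = 0.75 × 469 × 380.13 × 3 × 2 = 802.3 kN.
Bearing (10 mm plate, F_u = 450 MPa): end bolts L_c = 34 − 24/2 = 22, R_n = min(1.2×22×10×450, 2.4×22×10×450) = 118.8 kN/bolt; interior L_c = 82 − 24 = 58, R_n = 237.6 kN/bolt. φR_n = 0.75 × (1×118.8 + 2×237.6) = 445.5 kN.
Tension yield (gross): A_g = 197×10 = 1970 mm². φR_n = 0.90 × 300 × 1970 = 531.9 kN.
Governing: min(802.3, 445.5, 531.9) = 445.5 kN → bearing.

445.5 kN (bearing governs)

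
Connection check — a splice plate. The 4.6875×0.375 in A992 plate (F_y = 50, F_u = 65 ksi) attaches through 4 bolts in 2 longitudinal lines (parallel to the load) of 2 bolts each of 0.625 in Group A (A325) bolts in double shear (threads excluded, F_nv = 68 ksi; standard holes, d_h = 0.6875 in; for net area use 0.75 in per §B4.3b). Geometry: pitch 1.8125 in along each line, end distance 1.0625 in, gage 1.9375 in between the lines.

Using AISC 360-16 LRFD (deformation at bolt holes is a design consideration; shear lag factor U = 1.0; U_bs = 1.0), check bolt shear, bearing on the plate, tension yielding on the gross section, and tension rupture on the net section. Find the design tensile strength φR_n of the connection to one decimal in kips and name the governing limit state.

58.3 kips (net-section rupture governs)

Bolt shear: A_b = π(0.625)²/4 = 0.3068 in². φR_n = 0.75 × 68 × 0.3068 × 4 × 2 = 125.2 kips.
Bearing (0.375 in plate, F_u = 65 ksi): end bolts L_c = 1.0625 − 0.6875/2 = 0.71875, R_n = min(1.2×0.71875×0.375×65, 2.4×0.625×0.375×65) = 21.023 kips/bolt; interior L_c = 1.8125 − 0.6875 = 1.125, R_n = 32.906 kips/bolt. φR_n = 0.75 × (2×21.023 + 2×32.906) = 80.9 kips.
Tension yield (gross): A_g = 4.6875×0.375 = 1.7578 in². φR_n = 0.90 × 50 × 1.7578 = 79.1 kips.
Tension rupture (net): A_n = (4.6875 − 2×0.75)×0.375 = 1.1953 in² (U = 1.0, A_e = A_n). φR_n = 0.75 × 65 × 1.1953 = 58.3 kips.
Governing: min(125.2, 80.9, 79.1, 58.3) = 58.3 kips → net-section rupture.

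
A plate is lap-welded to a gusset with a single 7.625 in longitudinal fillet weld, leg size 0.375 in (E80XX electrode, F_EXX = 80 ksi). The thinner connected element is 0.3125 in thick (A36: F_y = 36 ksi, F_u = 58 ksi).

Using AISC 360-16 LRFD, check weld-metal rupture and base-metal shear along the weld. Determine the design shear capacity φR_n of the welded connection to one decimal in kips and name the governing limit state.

51.5 kips (base-metal shear governs)

Weld metal: throat = 0.707×0.375 = 0.26513 in, L = 7.625 in. φR_n = 0.75 × 0.6 × 80 × 0.26513 × 7.625 = 72.8 kips.
Base metal shear (0.3125 in plate): yield φR_n = 1.0×0.6×36×0.3125×7.625 = 51.5 kips; rupture φR_n = 0.75×0.6×58×0.3125×7.625 = 62.2 kips; take 51.5 kips (yield).
Governing: min(72.8, 51.5) = 51.5 kips → base-metal shear.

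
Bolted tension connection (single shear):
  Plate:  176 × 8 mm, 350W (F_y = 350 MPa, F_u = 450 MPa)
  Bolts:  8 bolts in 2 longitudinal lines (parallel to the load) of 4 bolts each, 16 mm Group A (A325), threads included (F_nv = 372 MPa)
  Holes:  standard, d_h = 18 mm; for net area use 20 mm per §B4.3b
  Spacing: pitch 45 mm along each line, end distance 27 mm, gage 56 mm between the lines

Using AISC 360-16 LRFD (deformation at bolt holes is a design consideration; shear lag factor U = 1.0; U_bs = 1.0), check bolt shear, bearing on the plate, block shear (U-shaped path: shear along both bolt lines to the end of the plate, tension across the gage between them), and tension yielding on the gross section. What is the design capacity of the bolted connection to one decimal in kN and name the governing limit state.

395.3 kN (block shear governs)

Bolt shear: A_b = π(16)²/4 = 201.06 mm². φR_n = 0.75 × 372 × 201.06 × 8 × 1 = 448.8 kN.
Bearing (8 mm plate, F_u = 450 MPa): end bolts L_c = 27 − 18/2 = 18, R_n = min(1.2×18×8×450, 2.4×16×8×450) = 77.76 kN/bolt; interior L_c = 45 − 18 = 27, R_n = 116.64 kN/bolt. φR_n = 0.75 × (2×77.76 + 6×116.64) = 641.5 kN.
Block shear: shear path 2×[27+3×45] = 2×162 mm, A_gv = 2592, A_nv = 2×(162 − 3.5×20)×8 = 1472 mm²; tension across gage: (56 − 1×20)×8 = 288 mm². R_n = min(0.6×450×1472, 0.6×350×2592) + 1.0×450×288 = min(397.44, 544.32) + 129.6 = 527.04 kN. φR_n = 0.75 × 527.04 = 395.3 kN.
Tension yield (gross): A_g = 176×8 = 1408 mm². φR_n = 0.90 × 350 × 1408 = 443.5 kN.
Governing: min(448.8, 641.5, 395.3, 443.5) = 395.3 kN → block shear.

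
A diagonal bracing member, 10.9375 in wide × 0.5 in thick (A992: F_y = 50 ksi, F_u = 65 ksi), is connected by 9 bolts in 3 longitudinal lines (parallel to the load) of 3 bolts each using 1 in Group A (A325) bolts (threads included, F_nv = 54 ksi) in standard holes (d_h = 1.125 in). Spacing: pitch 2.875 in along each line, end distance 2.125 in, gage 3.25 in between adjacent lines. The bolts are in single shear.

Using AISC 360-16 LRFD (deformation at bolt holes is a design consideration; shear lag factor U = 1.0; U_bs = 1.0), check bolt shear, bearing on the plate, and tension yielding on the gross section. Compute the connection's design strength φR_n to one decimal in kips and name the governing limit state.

Bolt shear: A_b = π(1)²/4 = 0.7854 in². φR_n = 0.75 × 54 × 0.7854 × 9 × 1 = 286.3 kips.
Bearing (0.5 in plate, F_u = 65 ksi): end bolts L_c = 2.125 − 1.125/2 = 1.5625, R_n = min(1.2×1.5625×0.5×65, 2.4×1×0.5×65) = 60.938 kips/bolt; interior L_c = 2.875 − 1.125 = 1.75, R_n = 68.25 kips/bolt. φR_n = 0.75 × (3×60.938 + 6×68.25) = 444.2 kips.
Tension yield (gross): A_g = 10.9375×0.5 = 5.4688 in². φR_n = 0.90 × 50 × 5.4688 = 246.1 kips.
Governing: min(286.3, 444.2, 246.1) = 246.1 kips → gross-section yield.

246.1 kips (gross-section yield governs)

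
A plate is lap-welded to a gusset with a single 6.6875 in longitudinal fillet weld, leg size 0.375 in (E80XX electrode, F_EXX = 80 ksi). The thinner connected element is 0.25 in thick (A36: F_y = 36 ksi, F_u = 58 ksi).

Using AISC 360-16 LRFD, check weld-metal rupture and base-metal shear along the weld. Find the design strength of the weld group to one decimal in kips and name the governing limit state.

Weld metal: throat = 0.707×0.375 = 0.26513 in, L = 6.6875 in. φR_n = 0.75 × 0.6 × 80 × 0.26513 × 6.6875 = 63.8 kips.
Base metal shear (0.25 in plate): yield φR_n = 1.0×0.6×36×0.25×6.6875 = 36.1 kips; rupture φR_n = 0.75×0.6×58×0.25×6.6875 = 43.6 kips; take 36.1 kips (yield).
Governing: min(63.8, 36.1) = 36.1 kips → base-metal shear.

36.1 kips (base-metal shear governs)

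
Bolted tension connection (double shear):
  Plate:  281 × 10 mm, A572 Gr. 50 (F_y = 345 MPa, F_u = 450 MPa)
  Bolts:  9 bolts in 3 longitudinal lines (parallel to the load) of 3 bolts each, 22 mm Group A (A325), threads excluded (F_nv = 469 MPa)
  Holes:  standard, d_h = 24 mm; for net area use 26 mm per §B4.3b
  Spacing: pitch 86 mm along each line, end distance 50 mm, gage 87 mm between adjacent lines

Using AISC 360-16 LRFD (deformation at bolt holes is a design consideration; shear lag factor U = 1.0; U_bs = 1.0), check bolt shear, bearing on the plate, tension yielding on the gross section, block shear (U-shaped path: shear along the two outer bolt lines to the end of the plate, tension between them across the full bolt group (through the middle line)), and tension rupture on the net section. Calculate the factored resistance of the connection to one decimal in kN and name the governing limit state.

685.1 kN (net-section rupture governs)

Bolt shear: A_b = π(22)²/4 = 380.13 mm². φR_n = 0.75 × 469 × 380.13 × 9 × 2 = 2406.8 kN.
Bearing (10 mm plate, F_u = 450 MPa): end bolts L_c = 50 − 24/2 = 38, R_n = min(1.2×38×10×450, 2.4×22×10×450) = 205.2 kN/bolt; interior L_c = 86 − 24 = 62, R_n = 237.6 kN/bolt. φR_n = 0.75 × (3×205.2 + 6×237.6) = 1530.9 kN.
Tension yield (gross): A_g = 281×10 = 2810 mm². φR_n = 0.90 × 345 × 2810 = 872.5 kN.
Block shear: shear path 2×[50+2×86] = 2×222 mm, A_gv = 4440, A_nv = 2×(222 − 2.5×26)×10 = 3140 mm²; tension across gage: (174 − 2×26)×10 = 1220 mm². R_n = min(0.6×450×3140, 0.6×345×4440) + 1.0×450×1220 = min(847.8, 919.08) + 549 = 1396.8 kN. φR_n = 0.75 × 1396.8 = 1047.6 kN.
Tension rupture (net): A_n = (281 − 3×26)×10 = 2030 mm² (U = 1.0, A_e = A_n). φR_n = 0.75 × 450 × 2030 = 685.1 kN.
Governing: min(2406.8, 1530.9, 872.5, 1047.6, 685.1) = 685.1 kN → net-section rupture.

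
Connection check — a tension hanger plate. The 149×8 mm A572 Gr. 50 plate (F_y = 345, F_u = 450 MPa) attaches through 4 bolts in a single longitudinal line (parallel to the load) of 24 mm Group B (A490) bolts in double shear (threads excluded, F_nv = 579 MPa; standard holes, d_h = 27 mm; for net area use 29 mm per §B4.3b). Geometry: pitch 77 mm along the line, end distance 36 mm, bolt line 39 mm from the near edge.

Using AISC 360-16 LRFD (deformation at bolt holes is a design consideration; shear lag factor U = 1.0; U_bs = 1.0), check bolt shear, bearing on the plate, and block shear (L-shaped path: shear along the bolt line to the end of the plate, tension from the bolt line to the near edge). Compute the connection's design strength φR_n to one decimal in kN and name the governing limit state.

334.3 kN (block shear governs)

Bolt shear: A_b = π(24)²/4 = 452.39 mm². φR_n = 0.75 × 579 × 452.39 × 4 × 2 = 1571.6 kN.
Bearing (8 mm plate, F_u = 450 MPa): end bolts L_c = 36 − 27/2 = 22.5, R_n = min(1.2×22.5×8×450, 2.4×24×8×450) = 97.2 kN/bolt; interior L_c = 77 − 27 = 50, R_n = 207.36 kN/bolt. φR_n = 0.75 × (1×97.2 + 3×207.36) = 539.5 kN.
Block shear: shear path 1×[36+3×77] = 1×267 mm, A_gv = 2136, A_nv = 1×(267 − 3.5×29)×8 = 1324 mm²; tension to near edge: (39 − 0.5×29)×8 = 196 mm². R_n = min(0.6×450×1324, 0.6×345×2136) + 1.0×450×196 = min(357.48, 442.15) + 88.2 = 445.68 kN. φR_n = 0.75 × 445.68 = 334.3 kN.
Governing: min(1571.6, 539.5, 334.3) = 334.3 kN → block shear.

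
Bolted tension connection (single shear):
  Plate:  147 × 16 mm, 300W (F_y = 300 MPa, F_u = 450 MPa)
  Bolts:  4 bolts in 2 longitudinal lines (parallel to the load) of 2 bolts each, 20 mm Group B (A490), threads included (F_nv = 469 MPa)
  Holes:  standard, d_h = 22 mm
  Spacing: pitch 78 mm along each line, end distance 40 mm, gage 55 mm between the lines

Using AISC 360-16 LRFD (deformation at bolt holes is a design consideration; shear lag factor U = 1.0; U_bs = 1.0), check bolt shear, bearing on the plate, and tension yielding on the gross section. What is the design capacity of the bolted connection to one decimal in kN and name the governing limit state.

Bolt shear: A_b = π(20)²/4 = 314.16 mm². φR_n = 0.75 × 469 × 314.16 × 4 × 1 = 442.0 kN.
Bearing (16 mm plate, F_u = 450 MPa): end bolts L_c = 40 − 22/2 = 29, R_n = min(1.2×29×16×450, 2.4×20×16×450) = 250.56 kN/bolt; interior L_c = 78 − 22 = 56, R_n = 345.6 kN/bolt. φR_n = 0.75 × (2×250.56 + 2×345.6) = 894.2 kN.
Tension yield (gross): A_g = 147×16 = 2352 mm². φR_n = 0.90 × 300 × 2352 = 635.0 kN.
Governing: min(442.0, 894.2, 635.0) = 442.0 kN → bolt shear.

442.0 kN (bolt shear governs)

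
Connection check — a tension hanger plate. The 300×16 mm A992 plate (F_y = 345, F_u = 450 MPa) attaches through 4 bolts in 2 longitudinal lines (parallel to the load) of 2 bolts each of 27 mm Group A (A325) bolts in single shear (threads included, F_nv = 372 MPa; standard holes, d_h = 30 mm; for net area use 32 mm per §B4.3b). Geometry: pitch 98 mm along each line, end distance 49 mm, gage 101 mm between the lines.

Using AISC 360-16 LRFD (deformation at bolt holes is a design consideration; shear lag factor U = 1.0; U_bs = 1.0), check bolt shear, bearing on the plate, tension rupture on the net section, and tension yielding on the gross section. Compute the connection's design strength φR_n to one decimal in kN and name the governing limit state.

Bolt shear: A_b = π(27)²/4 = 572.56 mm². φR_n = 0.75 × 372 × 572.56 × 4 × 1 = 639.0 kN.
Bearing (16 mm plate, F_u = 450 MPa): end bolts L_c = 49 − 30/2 = 34, R_n = min(1.2×34×16×450, 2.4×27×16×450) = 293.76 kN/bolt; interior L_c = 98 − 30 = 68, R_n = 466.56 kN/bolt. φR_n = 0.75 × (2×293.76 + 2×466.56) = 1140.5 kN.
Tension rupture (net): A_n = (300 − 2×32)×16 = 3776 mm² (U = 1.0, A_e = A_n). φR_n = 0.75 × 450 × 3776 = 1274.4 kN.
Tension yield (gross): A_g = 300×16 = 4800 mm². φR_n = 0.90 × 345 × 4800 = 1490.4 kN.
Governing: min(639.0, 1140.5, 1274.4, 1490.4) = 639.0 kN → bolt shear.

639.0 kN (bolt shear governs)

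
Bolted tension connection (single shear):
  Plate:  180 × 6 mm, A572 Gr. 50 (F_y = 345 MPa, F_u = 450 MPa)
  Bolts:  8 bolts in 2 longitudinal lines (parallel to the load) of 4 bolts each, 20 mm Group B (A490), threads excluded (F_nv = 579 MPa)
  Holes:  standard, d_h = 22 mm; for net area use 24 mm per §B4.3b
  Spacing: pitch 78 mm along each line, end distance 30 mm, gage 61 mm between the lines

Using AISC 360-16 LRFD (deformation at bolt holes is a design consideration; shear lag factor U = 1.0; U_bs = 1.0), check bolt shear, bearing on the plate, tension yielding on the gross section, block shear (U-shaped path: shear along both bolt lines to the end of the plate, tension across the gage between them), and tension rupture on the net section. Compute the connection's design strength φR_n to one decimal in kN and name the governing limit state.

267.3 kN (net-section rupture governs)

Bolt shear: A_b = π(20)²/4 = 314.16 mm². φR_n = 0.75 × 579 × 314.16 × 8 × 1 = 1091.4 kN.
Bearing (6 mm plate, F_u = 450 MPa): end bolts L_c = 30 − 22/2 = 19, R_n = min(1.2×19×6×450, 2.4×20×6×450) = 61.56 kN/bolt; interior L_c = 78 − 22 = 56, R_n = 129.6 kN/bolt. φR_n = 0.75 × (2×61.56 + 6×129.6) = 675.5 kN.
Tension yield (gross): A_g = 180×6 = 1080 mm². φR_n = 0.90 × 345 × 1080 = 335.3 kN.
Block shear: shear path 2×[30+3×78] = 2×264 mm, A_gv = 3168, A_nv = 2×(264 − 3.5×24)×6 = 2160 mm²; tension across gage: (61 − 1×24)×6 = 222 mm². R_n = min(0.6×450×2160, 0.6×345×3168) + 1.0×450×222 = min(583.2, 655.78) + 99.9 = 683.1 kN. φR_n = 0.75 × 683.1 = 512.3 kN.
Tension rupture (net): A_n = (180 − 2×24)×6 = 792 mm² (U = 1.0, A_e = A_n). φR_n = 0.75 × 450 × 792 = 267.3 kN.
Governing: min(1091.4, 675.5, 335.3, 512.3, 267.3) = 267.3 kN → net-section rupture.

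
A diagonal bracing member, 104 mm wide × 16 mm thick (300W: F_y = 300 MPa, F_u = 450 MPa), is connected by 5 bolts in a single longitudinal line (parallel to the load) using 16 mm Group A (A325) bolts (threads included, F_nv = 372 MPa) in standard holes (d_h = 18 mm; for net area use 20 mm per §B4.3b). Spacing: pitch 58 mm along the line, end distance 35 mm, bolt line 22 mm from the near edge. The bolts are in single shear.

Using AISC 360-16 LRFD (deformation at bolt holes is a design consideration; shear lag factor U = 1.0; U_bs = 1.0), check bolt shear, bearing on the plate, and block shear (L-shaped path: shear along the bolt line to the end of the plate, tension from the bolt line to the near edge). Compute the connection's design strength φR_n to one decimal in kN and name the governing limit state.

280.5 kN (bolt shear governs)

Bolt shear: A_b = π(16)²/4 = 201.06 mm². φR_n = 0.75 × 372 × 201.06 × 5 × 1 = 280.5 kN.
Bearing (16 mm plate, F_u = 450 MPa): end bolts L_c = 35 − 18/2 = 26, R_n = min(1.2×26×16×450, 2.4×16×16×450) = 224.64 kN/bolt; interior L_c = 58 − 18 = 40, R_n = 276.48 kN/bolt. φR_n = 0.75 × (1×224.64 + 4×276.48) = 997.9 kN.
Block shear: shear path 1×[35+4×58] = 1×267 mm, A_gv = 4272, A_nv = 1×(267 − 4.5×20)×16 = 2832 mm²; tension to near edge: (22 − 0.5×20)×16 = 192 mm². R_n = min(0.6×450×2832, 0.6×300×4272) + 1.0×450×192 = min(764.64, 768.96) + 86.4 = 851.04 kN. φR_n = 0.75 × 851.04 = 638.3 kN.
Governing: min(280.5, 997.9, 638.3) = 280.5 kN → bolt shear.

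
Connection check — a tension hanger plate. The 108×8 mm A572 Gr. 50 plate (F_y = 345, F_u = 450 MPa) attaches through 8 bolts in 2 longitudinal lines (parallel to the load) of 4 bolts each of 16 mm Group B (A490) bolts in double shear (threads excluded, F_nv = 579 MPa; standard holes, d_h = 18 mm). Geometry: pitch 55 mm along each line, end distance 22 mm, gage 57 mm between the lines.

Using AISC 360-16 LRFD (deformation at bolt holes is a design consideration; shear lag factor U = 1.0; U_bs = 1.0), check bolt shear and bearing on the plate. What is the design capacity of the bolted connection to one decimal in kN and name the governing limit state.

Bolt shear: A_b = π(16)²/4 = 201.06 mm². φR_n = 0.75 × 579 × 201.06 × 8 × 2 = 1397.0 kN.
Bearing (8 mm plate, F_u = 450 MPa): end bolts L_c = 22 − 18/2 = 13, R_n = min(1.2×13×8×450, 2.4×16×8×450) = 56.16 kN/bolt; interior L_c = 55 − 18 = 37, R_n = 138.24 kN/bolt. φR_n = 0.75 × (2×56.16 + 6×138.24) = 706.3 kN.
Governing: min(1397.0, 706.3) = 706.3 kN → bearing.

706.3 kN (bearing governs)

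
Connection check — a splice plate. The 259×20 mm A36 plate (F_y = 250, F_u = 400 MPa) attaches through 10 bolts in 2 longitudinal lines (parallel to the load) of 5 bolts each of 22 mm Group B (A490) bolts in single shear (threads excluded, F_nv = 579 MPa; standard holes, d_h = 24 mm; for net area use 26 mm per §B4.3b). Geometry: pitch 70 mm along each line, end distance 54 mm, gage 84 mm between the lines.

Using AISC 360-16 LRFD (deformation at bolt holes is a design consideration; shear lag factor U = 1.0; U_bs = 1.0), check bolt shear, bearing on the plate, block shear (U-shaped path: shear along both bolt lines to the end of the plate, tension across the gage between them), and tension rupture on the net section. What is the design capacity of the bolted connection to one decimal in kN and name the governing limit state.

Bolt shear: A_b = π(22)²/4 = 380.13 mm². φR_n = 0.75 × 579 × 380.13 × 10 × 1 = 1650.7 kN.
Bearing (20 mm plate, F_u = 400 MPa): end bolts L_c = 54 − 24/2 = 42, R_n = min(1.2×42×20×400, 2.4×22×20×400) = 403.2 kN/bolt; interior L_c = 70 − 24 = 46, R_n = 422.4 kN/bolt. φR_n = 0.75 × (2×403.2 + 8×422.4) = 3139.2 kN.
Block shear: shear path 2×[54+4×70] = 2×334 mm, A_gv = 13360, A_nv = 2×(334 − 4.5×26)×20 = 8680 mm²; tension across gage: (84 − 1×26)×20 = 1160 mm². R_n = min(0.6×400×8680, 0.6×250×13360) + 1.0×400×1160 = min(2083.2, 2004) + 464 = 2468 kN. φR_n = 0.75 × 2468 = 1851.0 kN.
Tension rupture (net): A_n = (259 − 2×26)×20 = 4140 mm² (U = 1.0, A_e = A_n). φR_n = 0.75 × 400 × 4140 = 1242.0 kN.
Governing: min(1650.7, 3139.2, 1851.0, 1242.0) = 1242.0 kN → net-section rupture.

1242.0 kN (net-section rupture governs)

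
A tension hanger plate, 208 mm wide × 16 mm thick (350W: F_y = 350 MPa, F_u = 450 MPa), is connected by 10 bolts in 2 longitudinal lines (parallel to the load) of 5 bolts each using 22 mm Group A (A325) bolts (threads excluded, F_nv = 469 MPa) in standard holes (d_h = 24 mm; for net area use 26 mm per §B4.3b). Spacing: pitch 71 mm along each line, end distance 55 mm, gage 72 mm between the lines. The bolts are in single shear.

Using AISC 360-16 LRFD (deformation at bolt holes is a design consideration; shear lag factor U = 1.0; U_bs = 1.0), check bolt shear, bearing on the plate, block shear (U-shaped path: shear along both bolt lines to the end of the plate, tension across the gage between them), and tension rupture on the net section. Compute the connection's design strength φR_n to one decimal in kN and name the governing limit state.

842.4 kN (net-section rupture governs)

Bolt shear: A_b = π(22)²/4 = 380.13 mm². φR_n = 0.75 × 469 × 380.13 × 10 × 1 = 1337.1 kN.
Bearing (16 mm plate, F_u = 450 MPa): end bolts L_c = 55 − 24/2 = 43, R_n = min(1.2×43×16×450, 2.4×22×16×450) = 371.52 kN/bolt; interior L_c = 71 − 24 = 47, R_n = 380.16 kN/bolt. φR_n = 0.75 × (2×371.52 + 8×380.16) = 2838.2 kN.
Block shear: shear path 2×[55+4×71] = 2×339 mm, A_gv = 10848, A_nv = 2×(339 − 4.5×26)×16 = 7104 mm²; tension across gage: (72 − 1×26)×16 = 736 mm². R_n = min(0.6×450×7104, 0.6×350×10848) + 1.0×450×736 = min(1918.1, 2278.1) + 331.2 = 2249.3 kN. φR_n = 0.75 × 2249.3 = 1687.0 kN.
Tension rupture (net): A_n = (208 − 2×26)×16 = 2496 mm² (U = 1.0, A_e = A_n). φR_n = 0.75 × 450 × 2496 = 842.4 kN.
Governing: min(1337.1, 2838.2, 1687.0, 842.4) = 842.4 kN → net-section rupture.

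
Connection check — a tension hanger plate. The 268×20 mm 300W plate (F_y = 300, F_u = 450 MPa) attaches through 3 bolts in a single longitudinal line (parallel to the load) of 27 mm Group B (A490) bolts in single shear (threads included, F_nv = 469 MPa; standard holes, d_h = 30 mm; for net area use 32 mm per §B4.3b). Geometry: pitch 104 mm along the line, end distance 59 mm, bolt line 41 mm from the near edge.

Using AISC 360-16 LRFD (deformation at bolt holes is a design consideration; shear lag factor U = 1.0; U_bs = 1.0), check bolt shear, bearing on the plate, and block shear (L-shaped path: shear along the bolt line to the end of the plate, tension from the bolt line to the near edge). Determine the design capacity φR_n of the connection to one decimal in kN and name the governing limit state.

Bolt shear: A_b = π(27)²/4 = 572.56 mm². φR_n = 0.75 × 469 × 572.56 × 3 × 1 = 604.2 kN.
Bearing (20 mm plate, F_u = 450 MPa): end bolts L_c = 59 − 30/2 = 44, R_n = min(1.2×44×20×450, 2.4×27×20×450) = 475.2 kN/bolt; interior L_c = 104 − 30 = 74, R_n = 583.2 kN/bolt. φR_n = 0.75 × (1×475.2 + 2×583.2) = 1231.2 kN.
Block shear: shear path 1×[59+2×104] = 1×267 mm, A_gv = 5340, A_nv = 1×(267 − 2.5×32)×20 = 3740 mm²; tension to near edge: (41 − 0.5×32)×20 = 500 mm². R_n = min(0.6×450×3740, 0.6×300×5340) + 1.0×450×500 = min(1009.8, 961.2) + 225 = 1186.2 kN. φR_n = 0.75 × 1186.2 = 889.7 kN.
Governing: min(604.2, 1231.2, 889.7) = 604.2 kN → bolt shear.

604.2 kN (bolt shear governs)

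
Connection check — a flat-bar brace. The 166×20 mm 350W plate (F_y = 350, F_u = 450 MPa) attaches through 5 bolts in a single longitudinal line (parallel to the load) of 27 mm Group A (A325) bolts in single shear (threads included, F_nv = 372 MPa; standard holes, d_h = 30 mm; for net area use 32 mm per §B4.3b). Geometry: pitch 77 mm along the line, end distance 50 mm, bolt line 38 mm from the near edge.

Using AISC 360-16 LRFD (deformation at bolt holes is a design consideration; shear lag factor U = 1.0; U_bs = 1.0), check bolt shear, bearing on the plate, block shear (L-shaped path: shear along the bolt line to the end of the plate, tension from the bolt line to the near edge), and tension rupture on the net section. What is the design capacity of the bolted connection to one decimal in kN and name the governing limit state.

798.7 kN (bolt shear governs)

Bolt shear: A_b = π(27)²/4 = 572.56 mm². φR_n = 0.75 × 372 × 572.56 × 5 × 1 = 798.7 kN.
Bearing (20 mm plate, F_u = 450 MPa): end bolts L_c = 50 − 30/2 = 35, R_n = min(1.2×35×20×450, 2.4×27×20×450) = 378 kN/bolt; interior L_c = 77 − 30 = 47, R_n = 507.6 kN/bolt. φR_n = 0.75 × (1×378 + 4×507.6) = 1806.3 kN.
Block shear: shear path 1×[50+4×77] = 1×358 mm, A_gv = 7160, A_nv = 1×(358 − 4.5×32)×20 = 4280 mm²; tension to near edge: (38 − 0.5×32)×20 = 440 mm². R_n = min(0.6×450×4280, 0.6×350×7160) + 1.0×450×440 = min(1155.6, 1503.6) + 198 = 1353.6 kN. φR_n = 0.75 × 1353.6 = 1015.2 kN.
Tension rupture (net): A_n = (166 − 1×32)×20 = 2680 mm² (U = 1.0, A_e = A_n). φR_n = 0.75 × 450 × 2680 = 904.5 kN.
Governing: min(798.7, 1806.3, 1015.2, 904.5) = 798.7 kN → bolt shear.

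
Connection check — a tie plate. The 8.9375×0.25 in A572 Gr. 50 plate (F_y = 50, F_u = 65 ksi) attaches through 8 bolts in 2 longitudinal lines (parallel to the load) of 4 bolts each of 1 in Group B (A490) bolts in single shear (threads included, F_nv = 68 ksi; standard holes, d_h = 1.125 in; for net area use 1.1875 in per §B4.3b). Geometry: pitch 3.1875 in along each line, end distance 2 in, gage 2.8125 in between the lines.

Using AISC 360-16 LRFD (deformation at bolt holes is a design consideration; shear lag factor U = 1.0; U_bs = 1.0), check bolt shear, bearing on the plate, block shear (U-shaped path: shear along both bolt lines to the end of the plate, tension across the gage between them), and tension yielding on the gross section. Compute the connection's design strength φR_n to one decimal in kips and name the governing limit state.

100.5 kips (gross-section yield governs)

Bolt shear: A_b = π(1)²/4 = 0.7854 in². φR_n = 0.75 × 68 × 0.7854 × 8 × 1 = 320.4 kips.
Bearing (0.25 in plate, F_u = 65 ksi): end bolts L_c = 2 − 1.125/2 = 1.4375, R_n = min(1.2×1.4375×0.25×65, 2.4×1×0.25×65) = 28.031 kips/bolt; interior L_c = 3.1875 − 1.125 = 2.0625, R_n = 39 kips/bolt. φR_n = 0.75 × (2×28.031 + 6×39) = 217.5 kips.
Block shear: shear path 2×[2+3×3.1875] = 2×11.5625 in, A_gv = 5.7813, A_nv = 2×(11.5625 − 3.5×1.1875)×0.25 = 3.7031 in²; tension across gage: (2.8125 − 1×1.1875)×0.25 = 0.40625 in². R_n = min(0.6×65×3.7031, 0.6×50×5.7813) + 1.0×65×0.40625 = min(144.42, 173.44) + 26.406 = 170.83 kips. φR_n = 0.75 × 170.83 = 128.1 kips.
Tension yield (gross): A_g = 8.9375×0.25 = 2.2344 in². φR_n = 0.90 × 50 × 2.2344 = 100.5 kips.
Governing: min(320.4, 217.5, 128.1, 100.5) = 100.5 kips → gross-section yield.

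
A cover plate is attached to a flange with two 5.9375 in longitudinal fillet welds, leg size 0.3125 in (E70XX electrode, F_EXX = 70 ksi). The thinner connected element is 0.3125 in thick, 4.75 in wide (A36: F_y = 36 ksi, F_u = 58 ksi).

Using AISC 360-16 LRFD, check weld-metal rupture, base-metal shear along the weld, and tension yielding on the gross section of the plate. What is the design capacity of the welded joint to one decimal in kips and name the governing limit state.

48.1 kips (gross-section yield governs)

Weld metal: throat = 0.707×0.3125 = 0.22094 in, L = 2×5.9375 = 11.875 in. φR_n = 0.75 × 0.6 × 70 × 0.22094 × 11.875 = 82.6 kips.
Base metal shear (0.3125 in plate): yield φR_n = 1.0×0.6×36×0.3125×11.875 = 80.2 kips; rupture φR_n = 0.75×0.6×58×0.3125×11.875 = 96.9 kips; take 80.2 kips (yield).
Tension yield (gross): A_g = 4.75×0.3125 = 1.4844 in². φR_n = 0.90 × 36 × 1.4844 = 48.1 kips.
Governing: min(82.6, 80.2, 48.1) = 48.1 kips → gross-section yield.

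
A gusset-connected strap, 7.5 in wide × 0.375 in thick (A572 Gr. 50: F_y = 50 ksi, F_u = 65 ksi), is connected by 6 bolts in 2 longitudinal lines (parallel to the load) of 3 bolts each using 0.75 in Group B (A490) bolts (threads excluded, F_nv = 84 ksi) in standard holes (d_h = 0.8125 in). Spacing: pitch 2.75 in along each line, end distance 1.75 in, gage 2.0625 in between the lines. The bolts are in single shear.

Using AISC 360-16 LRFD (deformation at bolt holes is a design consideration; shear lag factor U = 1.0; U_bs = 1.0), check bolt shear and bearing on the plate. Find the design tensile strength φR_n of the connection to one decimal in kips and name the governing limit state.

Bolt shear: A_b = π(0.75)²/4 = 0.44179 in². φR_n = 0.75 × 84 × 0.44179 × 6 × 1 = 167.0 kips.
Bearing (0.375 in plate, F_u = 65 ksi): end bolts L_c = 1.75 − 0.8125/2 = 1.34375, R_n = min(1.2×1.34375×0.375×65, 2.4×0.75×0.375×65) = 39.305 kips/bolt; interior L_c = 2.75 − 0.8125 = 1.9375, R_n = 43.875 kips/bolt. φR_n = 0.75 × (2×39.305 + 4×43.875) = 190.6 kips.
Governing: min(167.0, 190.6) = 167.0 kips → bolt shear.

167.0 kips (bolt shear governs)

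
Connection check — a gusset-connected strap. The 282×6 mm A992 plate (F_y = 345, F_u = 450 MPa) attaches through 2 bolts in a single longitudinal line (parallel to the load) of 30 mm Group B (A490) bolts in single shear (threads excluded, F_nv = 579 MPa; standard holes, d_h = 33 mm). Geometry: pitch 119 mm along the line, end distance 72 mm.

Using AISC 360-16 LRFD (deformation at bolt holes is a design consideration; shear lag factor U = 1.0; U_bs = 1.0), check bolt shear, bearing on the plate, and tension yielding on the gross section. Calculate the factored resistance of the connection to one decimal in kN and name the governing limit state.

280.7 kN (bearing governs)

Bolt shear: A_b = π(30)²/4 = 706.86 mm². φR_n = 0.75 × 579 × 706.86 × 2 × 1 = 613.9 kN.
Bearing (6 mm plate, F_u = 450 MPa): end bolts L_c = 72 − 33/2 = 55.5, R_n = min(1.2×55.5×6×450, 2.4×30×6×450) = 179.82 kN/bolt; interior L_c = 119 − 33 = 86, R_n = 194.4 kN/bolt. φR_n = 0.75 × (1×179.82 + 1×194.4) = 280.7 kN.
Tension yield (gross): A_g = 282×6 = 1692 mm². φR_n = 0.90 × 345 × 1692 = 525.4 kN.
Governing: min(613.9, 280.7, 525.4) = 280.7 kN → bearing.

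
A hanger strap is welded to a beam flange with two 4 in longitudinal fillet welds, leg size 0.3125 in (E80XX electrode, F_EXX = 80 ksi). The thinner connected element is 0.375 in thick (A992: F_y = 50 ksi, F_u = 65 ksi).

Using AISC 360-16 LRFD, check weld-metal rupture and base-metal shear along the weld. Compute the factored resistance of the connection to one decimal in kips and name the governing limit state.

Weld metal: throat = 0.707×0.3125 = 0.22094 in, L = 2×4 = 8 in. φR_n = 0.75 × 0.6 × 80 × 0.22094 × 8 = 63.6 kips.
Base metal shear (0.375 in plate): yield φR_n = 1.0×0.6×50×0.375×8 = 90.0 kips; rupture φR_n = 0.75×0.6×65×0.375×8 = 87.8 kips; take 87.8 kips (rupture).
Governing: min(63.6, 87.8) = 63.6 kips → weld metal.

63.6 kips (weld metal governs)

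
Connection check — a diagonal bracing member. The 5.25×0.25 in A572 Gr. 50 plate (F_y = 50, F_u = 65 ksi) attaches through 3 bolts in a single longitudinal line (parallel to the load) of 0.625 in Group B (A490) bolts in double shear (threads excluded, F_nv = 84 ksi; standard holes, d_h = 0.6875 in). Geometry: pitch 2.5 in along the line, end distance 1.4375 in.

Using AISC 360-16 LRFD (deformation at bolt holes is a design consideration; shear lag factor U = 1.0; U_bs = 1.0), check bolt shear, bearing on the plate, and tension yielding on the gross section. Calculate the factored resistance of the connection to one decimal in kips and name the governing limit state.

Bolt shear: A_b = π(0.625)²/4 = 0.3068 in². φR_n = 0.75 × 84 × 0.3068 × 3 × 2 = 116.0 kips.
Bearing (0.25 in plate, F_u = 65 ksi): end bolts L_c = 1.4375 − 0.6875/2 = 1.09375, R_n = min(1.2×1.09375×0.25×65, 2.4×0.625×0.25×65) = 21.328 kips/bolt; interior L_c = 2.5 − 0.6875 = 1.8125, R_n = 24.375 kips/bolt. φR_n = 0.75 × (1×21.328 + 2×24.375) = 52.6 kips.
Tension yield (gross): A_g = 5.25×0.25 = 1.3125 in². φR_n = 0.90 × 50 × 1.3125 = 59.1 kips.
Governing: min(116.0, 52.6, 59.1) = 52.6 kips → bearing.

52.6 kips (bearing governs)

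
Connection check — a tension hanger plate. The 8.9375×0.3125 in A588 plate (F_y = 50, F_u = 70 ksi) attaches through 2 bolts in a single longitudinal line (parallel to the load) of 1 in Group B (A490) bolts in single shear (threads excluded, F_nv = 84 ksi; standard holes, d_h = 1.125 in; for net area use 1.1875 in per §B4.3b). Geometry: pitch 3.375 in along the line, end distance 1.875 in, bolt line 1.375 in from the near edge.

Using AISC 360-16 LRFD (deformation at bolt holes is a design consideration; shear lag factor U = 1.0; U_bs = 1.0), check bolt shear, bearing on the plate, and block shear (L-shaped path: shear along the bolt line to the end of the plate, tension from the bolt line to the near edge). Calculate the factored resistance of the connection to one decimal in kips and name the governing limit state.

Bolt shear: A_b = π(1)²/4 = 0.7854 in². φR_n = 0.75 × 84 × 0.7854 × 2 × 1 = 99.0 kips.
Bearing (0.3125 in plate, F_u = 70 ksi): end bolts L_c = 1.875 − 1.125/2 = 1.3125, R_n = min(1.2×1.3125×0.3125×70, 2.4×1×0.3125×70) = 34.453 kips/bolt; interior L_c = 3.375 − 1.125 = 2.25, R_n = 52.5 kips/bolt. φR_n = 0.75 × (1×34.453 + 1×52.5) = 65.2 kips.
Block shear: shear path 1×[1.875+1×3.375] = 1×5.25 in, A_gv = 1.6406, A_nv = 1×(5.25 − 1.5×1.1875)×0.3125 = 1.084 in²; tension to near edge: (1.375 − 0.5×1.1875)×0.3125 = 0.24414 in². R_n = min(0.6×70×1.084, 0.6×50×1.6406) + 1.0×70×0.24414 = min(45.528, 49.218) + 17.09 = 62.618 kips. φR_n = 0.75 × 62.618 = 47.0 kips.
Governing: min(99.0, 65.2, 47.0) = 47.0 kips → block shear.

47.0 kips (block shear governs)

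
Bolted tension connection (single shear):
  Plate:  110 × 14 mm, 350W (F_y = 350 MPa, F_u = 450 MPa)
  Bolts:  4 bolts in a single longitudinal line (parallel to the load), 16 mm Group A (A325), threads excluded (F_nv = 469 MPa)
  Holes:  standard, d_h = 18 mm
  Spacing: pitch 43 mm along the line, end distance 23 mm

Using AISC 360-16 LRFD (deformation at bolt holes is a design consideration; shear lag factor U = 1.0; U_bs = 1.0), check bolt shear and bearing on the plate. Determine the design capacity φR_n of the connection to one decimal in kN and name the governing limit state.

282.9 kN (bolt shear governs)

Bolt shear: A_b = π(16)²/4 = 201.06 mm². φR_n = 0.75 × 469 × 201.06 × 4 × 1 = 282.9 kN.
Bearing (14 mm plate, F_u = 450 MPa): end bolts L_c = 23 − 18/2 = 14, R_n = min(1.2×14×14×450, 2.4×16×14×450) = 105.84 kN/bolt; interior L_c = 43 − 18 = 25, R_n = 189 kN/bolt. φR_n = 0.75 × (1×105.84 + 3×189) = 504.6 kN.
Governing: min(282.9, 504.6) = 282.9 kN → bolt shear.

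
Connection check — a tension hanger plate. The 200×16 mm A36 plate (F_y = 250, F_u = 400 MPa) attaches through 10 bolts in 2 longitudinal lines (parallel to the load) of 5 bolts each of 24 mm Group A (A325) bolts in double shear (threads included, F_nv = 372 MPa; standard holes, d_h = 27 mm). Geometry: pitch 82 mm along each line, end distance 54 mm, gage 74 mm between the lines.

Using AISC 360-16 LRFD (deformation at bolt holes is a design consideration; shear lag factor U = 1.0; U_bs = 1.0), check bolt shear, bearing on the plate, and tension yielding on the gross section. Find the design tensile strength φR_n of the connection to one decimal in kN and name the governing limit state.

Bolt shear: A_b = π(24)²/4 = 452.39 mm². φR_n = 0.75 × 372 × 452.39 × 10 × 2 = 2524.3 kN.
Bearing (16 mm plate, F_u = 400 MPa): end bolts L_c = 54 − 27/2 = 40.5, R_n = min(1.2×40.5×16×400, 2.4×24×16×400) = 311.04 kN/bolt; interior L_c = 82 − 27 = 55, R_n = 368.64 kN/bolt. φR_n = 0.75 × (2×311.04 + 8×368.64) = 2678.4 kN.
Tension yield (gross): A_g = 200×16 = 3200 mm². φR_n = 0.90 × 250 × 3200 = 720.0 kN.
Governing: min(2524.3, 2678.4, 720.0) = 720.0 kN → gross-section yield.

720.0 kN (gross-section yield governs)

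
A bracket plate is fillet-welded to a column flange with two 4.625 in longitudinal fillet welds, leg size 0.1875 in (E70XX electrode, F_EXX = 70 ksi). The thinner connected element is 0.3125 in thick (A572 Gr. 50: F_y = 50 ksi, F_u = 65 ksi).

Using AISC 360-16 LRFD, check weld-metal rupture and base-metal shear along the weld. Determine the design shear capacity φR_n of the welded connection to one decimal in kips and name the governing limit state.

38.6 kips (weld metal governs)

Weld metal: throat = 0.707×0.1875 = 0.13256 in, L = 2×4.625 = 9.25 in. φR_n = 0.75 × 0.6 × 70 × 0.13256 × 9.25 = 38.6 kips.
Base metal shear (0.3125 in plate): yield φR_n = 1.0×0.6×50×0.3125×9.25 = 86.7 kips; rupture φR_n = 0.75×0.6×65×0.3125×9.25 = 84.6 kips; take 84.6 kips (rupture).
Governing: min(38.6, 84.6) = 38.6 kips → weld metal.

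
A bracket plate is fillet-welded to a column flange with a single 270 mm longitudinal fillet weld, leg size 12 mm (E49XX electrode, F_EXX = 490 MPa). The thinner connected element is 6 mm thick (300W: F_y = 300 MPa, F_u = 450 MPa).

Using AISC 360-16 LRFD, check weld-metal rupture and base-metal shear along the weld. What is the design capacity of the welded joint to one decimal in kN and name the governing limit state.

291.6 kN (base-metal shear governs)

Weld metal: throat = 0.707×12 = 8.484 mm, L = 270 mm. φR_n = 0.75 × 0.6 × 490 × 8.484 × 270 = 505.1 kN.
Base metal shear (6 mm plate): yield φR_n = 1.0×0.6×300×6×270 = 291.6 kN; rupture φR_n = 0.75×0.6×450×6×270 = 328.1 kN; take 291.6 kN (yield).
Governing: min(505.1, 291.6) = 291.6 kN → base-metal shear.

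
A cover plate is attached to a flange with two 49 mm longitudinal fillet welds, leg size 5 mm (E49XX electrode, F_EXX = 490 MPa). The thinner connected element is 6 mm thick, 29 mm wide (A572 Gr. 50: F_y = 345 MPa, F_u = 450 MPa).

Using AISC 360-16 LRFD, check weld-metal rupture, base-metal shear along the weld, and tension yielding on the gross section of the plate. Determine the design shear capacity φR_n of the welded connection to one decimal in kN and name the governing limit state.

54.0 kN (gross-section yield governs)

Weld metal: throat = 0.707×5 = 3.535 mm, L = 2×49 = 98 mm. φR_n = 0.75 × 0.6 × 490 × 3.535 × 98 = 76.4 kN.
Base metal shear (6 mm plate): yield φR_n = 1.0×0.6×345×6×98 = 121.7 kN; rupture φR_n = 0.75×0.6×450×6×98 = 119.1 kN; take 119.1 kN (rupture).
Tension yield (gross): A_g = 29×6 = 174 mm². φR_n = 0.90 × 345 × 174 = 54.0 kN.
Governing: min(76.4, 119.1, 54.0) = 54.0 kN → gross-section yield.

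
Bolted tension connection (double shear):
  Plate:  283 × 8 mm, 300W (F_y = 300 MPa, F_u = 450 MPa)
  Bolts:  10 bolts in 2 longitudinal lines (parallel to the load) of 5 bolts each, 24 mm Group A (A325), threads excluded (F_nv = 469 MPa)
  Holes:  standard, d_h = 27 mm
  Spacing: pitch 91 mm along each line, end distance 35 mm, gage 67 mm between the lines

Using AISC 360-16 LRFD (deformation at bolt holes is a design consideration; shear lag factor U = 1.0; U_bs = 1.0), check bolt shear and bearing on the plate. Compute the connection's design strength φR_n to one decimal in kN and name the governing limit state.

1383.5 kN (bearing governs)

Bolt shear: A_b = π(24)²/4 = 452.39 mm². φR_n = 0.75 × 469 × 452.39 × 10 × 2 = 3182.6 kN.
Bearing (8 mm plate, F_u = 450 MPa): end bolts L_c = 35 − 27/2 = 21.5, R_n = min(1.2×21.5×8×450, 2.4×24×8×450) = 92.88 kN/bolt; interior L_c = 91 − 27 = 64, R_n = 207.36 kN/bolt. φR_n = 0.75 × (2×92.88 + 8×207.36) = 1383.5 kN.
Governing: min(3182.6, 1383.5) = 1383.5 kN → bearing.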